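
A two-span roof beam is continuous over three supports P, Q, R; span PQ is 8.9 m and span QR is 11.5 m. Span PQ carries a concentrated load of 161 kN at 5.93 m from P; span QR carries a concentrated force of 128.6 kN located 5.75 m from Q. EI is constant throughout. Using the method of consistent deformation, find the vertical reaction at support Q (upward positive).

R_Q = 225.8 kN

Release continuity at Q by inserting a hinge; the redundant is the internal moment M_Q. The primary structure is two simply-supported spans PQ and QR.
End slopes at the hinge Q, treating each span as simply supported:
  span PQ: point load 161 at a = 5.93: Pab(L + a)/(6LEI) = 787.5/EI
  span QR: point load 128.6 at a = 5.75: Pab(L + b)/(6LEI) = 1063/EI
  relative rotation θ_0 = (787.5 + 1063)/EI = 1850/EI
A unit hogging moment at Q produces rotation L₁/(3EI) + L₂/(3EI) = 6.8/EI.
Slope continuity at Q: θ_0 = M_Q·6.8/EI, so M_Q = 1850/6.8 = 272.1 kN·m (hogging).
Span PQ, ΣM about P with M_Q applied at Q: R_Q^{PQ}·8.9 = 954.7 + 272.1, so R_Q^{PQ} = 137.8 kN and R_P = 161 − 137.8 = 23.15 kN.
Span QR, ΣM about R: R_Q^{QR}·11.5 = 739.5 + 272.1, so R_Q^{QR} = 87.96 kN and R_R = 128.6 − 87.96 = 40.64 kN.
R_Q = 137.8 + 87.96 = 225.8 kN.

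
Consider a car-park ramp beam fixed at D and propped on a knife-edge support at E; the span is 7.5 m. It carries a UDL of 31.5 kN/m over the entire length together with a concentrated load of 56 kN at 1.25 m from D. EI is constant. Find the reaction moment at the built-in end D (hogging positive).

Take the reaction at E as the redundant and release it; the primary structure is a cantilever fixed at D.
Primary-structure tip deflection at E by superposition:
  UDL 31.5: wL⁴/(8EI) = 12458/EI
  point load 56 at a = 1.25: Pa²(3L − a)/(6EI) = 309.9/EI
  δ_0 = 12768/EI
Tip deflection under a unit load at E: L³/(3EI) = 140.6/EI.
Compatibility at E: δ_0 − R_E·δ_{EE} = 0, so R_E = 12768/140.6 = 90.8 kN.
Moment equilibrium about D: M_D = Σ(load moments about D) − R_E·L = 955.9 − 90.8×7.5 = 275 kN·m.

M_D = 275 kN·m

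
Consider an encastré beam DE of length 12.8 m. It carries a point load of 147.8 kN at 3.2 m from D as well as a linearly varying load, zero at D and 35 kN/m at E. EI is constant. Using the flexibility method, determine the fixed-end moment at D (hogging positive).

Release both end moments; the primary structure is a simply-supported span DE with redundants M_D and M_E.
Simple-span end rotations at D and E under the given loads:
  at D: point load 147.8 at a = 3.2: Pab(L + b)/(6LEI) = 1324/EI
  at E: point load 147.8 at a = 3.2: Pab(L + a)/(6LEI) = 945.9/EI
  at D: triangular load, peak 35: 7w₀L³/(360EI) = 1427/EI
  at E: triangular load, peak 35: w₀L³/(45EI) = 1631/EI
  θ_D0 = 2752/EI,  θ_E0 = 2577/EI
Flexibility coefficients: a unit moment at one end gives L/(3EI) there and L/(6EI) at the far end, so f₁₁ = f₂₂ = 4.267/EI and f₁₂ = f₂₁ = 2.133/EI.
Compatibility — zero rotation at each built-in end:
  4.267 M_D + 2.133 M_E = 2752
  2.133 M_D + 4.267 M_E = 2577
Solving the pair gives M_D = 457.2 kN·m and M_E = 375.4 kN·m (hogging).

M_D = 457.2 kN·m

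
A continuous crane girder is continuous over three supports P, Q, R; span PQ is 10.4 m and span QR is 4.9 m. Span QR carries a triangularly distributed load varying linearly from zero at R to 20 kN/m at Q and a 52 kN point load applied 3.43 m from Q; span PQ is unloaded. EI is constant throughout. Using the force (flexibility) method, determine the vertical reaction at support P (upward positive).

Take M_Q as the redundant. Released structure: two simple spans PQ and QR with a hinge at Q.
Rotations at Q on the released spans (each span's end-slope, ×1/EI):
  span QR: triangular load, peak 20: w₀L³/(45EI) = 52.29/EI
  span QR: point load 52 at a = 3.43: Pab(L + b)/(6LEI) = 56.81/EI
  relative rotation θ_0 = (0 + 109.1)/EI = 109.1/EI
A unit hogging moment at Q produces rotation L₁/(3EI) + L₂/(3EI) = 5.1/EI.
Compatibility: M_Q·(L₁+L₂)/(3EI) = θ_0, giving M_Q = 21.39 kN·m (hogging).
Span PQ, ΣM about P with M_Q applied at Q: R_Q^{PQ}·10.4 = 0 + 21.39, so R_Q^{PQ} = 2.057 kN and R_P = 0 − 2.057 = -2.057 kN.

R_P = -2.057 kN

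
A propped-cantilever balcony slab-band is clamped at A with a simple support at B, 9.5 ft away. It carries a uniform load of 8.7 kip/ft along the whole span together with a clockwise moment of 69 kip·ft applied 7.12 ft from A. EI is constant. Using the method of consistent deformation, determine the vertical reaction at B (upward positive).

Remove the prop at B; the released (primary) structure is a cantilever built in at A.
Free-end deflection of the primary structure under the applied loading (downward +):
  UDL 8.7: wL⁴/(8EI) = 8858/EI
  clockwise couple 69 at a = 7.12: M₀a(2L − a)/(2EI) = 2918/EI
  δ_0 = 11776/EI
Tip deflection under a unit load at B: L³/(3EI) = 285.8/EI.
Compatibility at B: δ_0 − R_B·δ_{BB} = 0, so R_B = 11776/285.8 = 41.2 kip.

R_B = 41.2 kip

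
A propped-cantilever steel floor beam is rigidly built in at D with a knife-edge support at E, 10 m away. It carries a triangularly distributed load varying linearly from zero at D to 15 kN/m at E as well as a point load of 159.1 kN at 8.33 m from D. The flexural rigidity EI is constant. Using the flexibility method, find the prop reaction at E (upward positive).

Choose R_E as the redundant. The primary structure is the cantilever fixed at D.
Free-end deflection of the primary structure under the applied loading (downward +):
  triangular load, peak 15 at the free end: 11w₀L⁴/(120EI) = 13750/EI
  point load 159.1 at a = 8.33: Pa²(3L − a)/(6EI) = 39872/EI
  δ_0 = 53622/EI
Tip deflection under a unit load at E: L³/(3EI) = 333.3/EI.
Compatibility at E: δ_0 − R_E·δ_{EE} = 0, so R_E = 53622/333.3 = 160.9 kN.

R_E = 160.9 kN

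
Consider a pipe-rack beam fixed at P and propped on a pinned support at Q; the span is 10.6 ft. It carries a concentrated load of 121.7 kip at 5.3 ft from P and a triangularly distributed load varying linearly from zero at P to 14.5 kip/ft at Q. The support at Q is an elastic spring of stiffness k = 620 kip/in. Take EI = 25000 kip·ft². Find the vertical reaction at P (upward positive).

R_P = 118.9 kip

Take the reaction at Q as the redundant and release it; the primary structure is a cantilever fixed at P.
Deflection at Q on the released cantilever, summing each load's contribution:
  point load 121.7 at a = 5.3: Pa²(3L − a)/(6EI) = 15099/EI
  triangular load, peak 14.5 at the free end: 11w₀L⁴/(120EI) = 16780/EI
  δ_0 = 31879/EI
Tip deflection under a unit load at Q: L³/(3EI) = 397/EI.
With EI = 25000 kip·ft²: δ_0 = 1.2752 ft and δ_{QQ} = 0.01588 ft/kip.
Compatibility — the spring shortens by R_Q/k under the reaction it provides: δ_0 − R_Q·δ_{QQ} = R_Q/k. With 1/k = 1/(620×12) ft/kip = 0.000134 ft/kip, R_Q = δ_0 / (δ_{QQ} + 1/k) = 1.2752 / (0.01588 + 0.000134) = 79.62 kip.
Vertical equilibrium: R_P = ΣP − R_Q = 198.6 − 79.62 = 118.9 kip.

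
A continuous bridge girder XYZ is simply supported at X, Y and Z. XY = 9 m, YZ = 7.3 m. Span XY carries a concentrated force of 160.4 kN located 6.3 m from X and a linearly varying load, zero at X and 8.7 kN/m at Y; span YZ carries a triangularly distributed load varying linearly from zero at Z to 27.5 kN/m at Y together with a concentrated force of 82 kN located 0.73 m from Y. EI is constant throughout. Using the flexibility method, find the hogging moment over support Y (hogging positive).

Release continuity at Y by inserting a hinge; the redundant is the internal moment M_Y. The primary structure is two simply-supported spans XY and YZ.
End slopes at the hinge Y, treating each span as simply supported:
  span XY: point load 160.4 at a = 6.3: Pab(L + a)/(6LEI) = 773/EI
  span XY: triangular load, peak 8.7: w₀L³/(45EI) = 140.9/EI
  span YZ: triangular load, peak 27.5: w₀L³/(45EI) = 237.7/EI
  span YZ: point load 82 at a = 0.73: Pab(L + b)/(6LEI) = 124.5/EI
  relative rotation θ_0 = (914 + 362.3)/EI = 1276/EI
A unit hogging moment at Y produces rotation L₁/(3EI) + L₂/(3EI) = 5.433/EI.
Compatibility: M_Y·(L₁+L₂)/(3EI) = θ_0, giving M_Y = 234.9 kN·m (hogging).

M_Y = 234.9 kN·m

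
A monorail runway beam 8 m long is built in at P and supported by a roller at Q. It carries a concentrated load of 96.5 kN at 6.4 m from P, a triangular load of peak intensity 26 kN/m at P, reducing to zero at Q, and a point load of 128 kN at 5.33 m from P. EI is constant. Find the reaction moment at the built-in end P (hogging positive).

M_P = 336.9 kN·m

Take the reaction at Q as the redundant and release it; the primary structure is a cantilever fixed at P.
Free-end deflection of the primary structure under the applied loading (downward +):
  point load 96.5 at a = 6.4: Pa²(3L − a)/(6EI) = 11594/EI
  triangular load, peak 26 at the fixed end: w₀L⁴/(30EI) = 3550/EI
  point load 128 at a = 5.33: Pa²(3L − a)/(6EI) = 11315/EI
  δ_0 = 26459/EI
Flexibility coefficient — unit upward force at Q: δ_{QQ} = L³/(3EI) = 170.7/EI.
Compatibility at Q: δ_0 − R_Q·δ_{QQ} = 0, so R_Q = 26459/170.7 = 155 kN.
Moment equilibrium about P: M_P = Σ(load moments about P) − R_Q·L = 1577 − 155×8 = 336.9 kN·m.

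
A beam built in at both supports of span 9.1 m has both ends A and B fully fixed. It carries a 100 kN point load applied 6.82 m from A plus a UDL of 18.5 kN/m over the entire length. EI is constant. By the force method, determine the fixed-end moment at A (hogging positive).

Take the two fixed-end moments M_A, M_B as redundants; the released structure is the simple span AB.
Simple-span end rotations at A and B under the given loads:
  at A: point load 100 at a = 6.82: Pab(L + b)/(6LEI) = 324.1/EI
  at B: point load 100 at a = 6.82: Pab(L + a)/(6LEI) = 453.4/EI
  at A: UDL 18.5: wL³/(24EI) = 580.9/EI
  at B: UDL 18.5: wL³/(24EI) = 580.9/EI
  θ_A0 = 905/EI,  θ_B0 = 1034/EI
Flexibility coefficients: a unit moment at one end gives L/(3EI) there and L/(6EI) at the far end, so f₁₁ = f₂₂ = 3.033/EI and f₁₂ = f₂₁ = 1.517/EI.
Compatibility — zero rotation at each built-in end:
  3.033 M_A + 1.517 M_B = 905
  1.517 M_A + 3.033 M_B = 1034
Solving the pair gives M_A = 170.5 kN·m and M_B = 255.7 kN·m (hogging).

M_A = 170.5 kN·m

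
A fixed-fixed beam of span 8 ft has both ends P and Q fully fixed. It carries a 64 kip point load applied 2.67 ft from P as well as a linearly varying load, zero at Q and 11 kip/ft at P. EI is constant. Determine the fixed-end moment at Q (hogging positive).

Take the two fixed-end moments M_P, M_Q as redundants; the released structure is the simple span PQ.
On the primary (simply-supported) span, the end slopes from the loading are:
  at P: point load 64 at a = 2.67: Pab(L + b)/(6LEI) = 252.9/EI
  at Q: point load 64 at a = 2.67: Pab(L + a)/(6LEI) = 202.5/EI
  at P: triangular load, peak 11: w₀L³/(45EI) = 125.2/EI
  at Q: triangular load, peak 11: 7w₀L³/(360EI) = 109.5/EI
  θ_P0 = 378.1/EI,  θ_Q0 = 312/EI
Flexibility coefficients: a unit moment at one end gives L/(3EI) there and L/(6EI) at the far end, so f₁₁ = f₂₂ = 2.667/EI and f₁₂ = f₂₁ = 1.333/EI.
Compatibility — zero rotation at each built-in end:
  2.667 M_P + 1.333 M_Q = 378.1
  1.333 M_P + 2.667 M_Q = 312
Solving the pair gives M_P = 111.1 kip·ft and M_Q = 61.46 kip·ft (hogging).

M_Q = 61.46 kip·ft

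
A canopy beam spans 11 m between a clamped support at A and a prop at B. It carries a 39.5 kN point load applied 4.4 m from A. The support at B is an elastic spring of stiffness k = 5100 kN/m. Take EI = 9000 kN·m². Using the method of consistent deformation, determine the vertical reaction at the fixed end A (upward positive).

R_A = 31.32 kN

Choose R_B as the redundant. The primary structure is the cantilever fixed at A.
Deflection at B on the released cantilever, summing each load's contribution:
  point load 39.5 at a = 4.4: Pa²(3L − a)/(6EI) = 3645/EI
Tip deflection under a unit load at B: L³/(3EI) = 443.7/EI.
With EI = 9000 kN·m²: δ_0 = 0.40502 m and δ_{BB} = 0.049296 m/kN.
Compatibility — the spring shortens by R_B/k under the reaction it provides: δ_0 − R_B·δ_{BB} = R_B/k. With 1/k = 0.000196 m/kN, R_B = δ_0 / (δ_{BB} + 1/k) = 0.40502 / (0.049296 + 0.000196) = 8.183 kN.
Vertical equilibrium: R_A = ΣP − R_B = 39.5 − 8.183 = 31.32 kN.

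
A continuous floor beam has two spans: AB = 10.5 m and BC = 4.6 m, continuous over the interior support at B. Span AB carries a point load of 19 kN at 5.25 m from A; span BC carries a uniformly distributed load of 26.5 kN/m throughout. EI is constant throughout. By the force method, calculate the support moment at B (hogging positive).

M_B = 47.36 kN·m

Insert a hinge at B; M_B is the redundant, and each span becomes simply supported.
End slopes at the hinge B, treating each span as simply supported:
  span AB: point load 19 at a = 5.25: Pab(L + a)/(6LEI) = 130.9/EI
  span BC: UDL 26.5: wL³/(24EI) = 107.5/EI
  relative rotation θ_0 = (130.9 + 107.5)/EI = 238.4/EI
A unit hogging moment at B produces rotation L₁/(3EI) + L₂/(3EI) = 5.033/EI.
Slope continuity at B: θ_0 = M_B·5.033/EI, so M_B = 238.4/5.033 = 47.36 kN·m (hogging).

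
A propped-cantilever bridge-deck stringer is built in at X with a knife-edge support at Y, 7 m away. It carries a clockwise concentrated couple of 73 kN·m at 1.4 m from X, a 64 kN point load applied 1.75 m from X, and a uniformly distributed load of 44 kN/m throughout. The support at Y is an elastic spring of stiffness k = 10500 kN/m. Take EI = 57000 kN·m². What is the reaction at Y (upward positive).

R_Y = 120.9 kN

Release the roller at Y. Primary structure: cantilever fixed at X.
Downward deflection at the released point Y due to the loads:
  clockwise couple 73 at a = 1.4: M₀a(2L − a)/(2EI) = 643.9/EI
  point load 64 at a = 1.75: Pa²(3L − a)/(6EI) = 628.8/EI
  UDL 44: wL⁴/(8EI) = 13206/EI
  δ_0 = 14478/EI
Flexibility coefficient — unit upward force at Y: δ_{YY} = L³/(3EI) = 114.3/EI.
With EI = 57000 kN·m²: δ_0 = 0.254 m and δ_{YY} = 0.002006 m/kN.
Compatibility — the spring shortens by R_Y/k under the reaction it provides: δ_0 − R_Y·δ_{YY} = R_Y/k. With 1/k = 0.000095 m/kN, R_Y = δ_0 / (δ_{YY} + 1/k) = 0.254 / (0.002006 + 0.000095) = 120.9 kN.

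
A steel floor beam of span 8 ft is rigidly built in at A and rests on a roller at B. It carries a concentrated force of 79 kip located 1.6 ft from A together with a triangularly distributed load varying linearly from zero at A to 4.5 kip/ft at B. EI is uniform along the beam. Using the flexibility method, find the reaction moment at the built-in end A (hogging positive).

M_A = 107.8 kip·ft

Choose R_B as the redundant. The primary structure is the cantilever fixed at A.
Free-end deflection of the primary structure under the applied loading (downward +):
  point load 79 at a = 1.6: Pa²(3L − a)/(6EI) = 755/EI
  triangular load, peak 4.5 at the free end: 11w₀L⁴/(120EI) = 1690/EI
  δ_0 = 2445/EI
Flexibility coefficient — unit upward force at B: δ_{BB} = L³/(3EI) = 170.7/EI.
Compatibility at B: δ_0 − R_B·δ_{BB} = 0, so R_B = 2445/170.7 = 14.32 kip.
Moment equilibrium about A: M_A = Σ(load moments about A) − R_B·L = 222.4 − 14.32×8 = 107.8 kip·ft.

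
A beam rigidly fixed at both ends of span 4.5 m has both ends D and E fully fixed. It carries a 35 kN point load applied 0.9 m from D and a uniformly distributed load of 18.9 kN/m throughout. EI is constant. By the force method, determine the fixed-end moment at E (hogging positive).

M_E = 36.93 kN·m

Take the two fixed-end moments M_D, M_E as redundants; the released structure is the simple span DE.
On the primary (simply-supported) span, the end slopes from the loading are:
  at D: point load 35 at a = 0.9: Pab(L + b)/(6LEI) = 34.02/EI
  at E: point load 35 at a = 0.9: Pab(L + a)/(6LEI) = 22.68/EI
  at D: UDL 18.9: wL³/(24EI) = 71.76/EI
  at E: UDL 18.9: wL³/(24EI) = 71.76/EI
  θ_D0 = 105.8/EI,  θ_E0 = 94.44/EI
Flexibility coefficients: a unit moment at one end gives L/(3EI) there and L/(6EI) at the far end, so f₁₁ = f₂₂ = 1.5/EI and f₁₂ = f₂₁ = 0.75/EI.
Compatibility — zero rotation at each built-in end:
  1.5 M_D + 0.75 M_E = 105.8
  0.75 M_D + 1.5 M_E = 94.44
Solving the pair gives M_D = 52.05 kN·m and M_E = 36.93 kN·m (hogging).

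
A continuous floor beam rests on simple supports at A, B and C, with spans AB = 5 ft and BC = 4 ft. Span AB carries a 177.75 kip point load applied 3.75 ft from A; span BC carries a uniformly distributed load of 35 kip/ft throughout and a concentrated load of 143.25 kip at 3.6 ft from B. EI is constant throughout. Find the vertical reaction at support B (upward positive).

R_B = 273.8 kip

Insert a hinge at B; M_B is the redundant, and each span becomes simply supported.
Discontinuity in slope at B on the released structure — sum the simple-span end rotations:
  span AB: point load 177.75 at a = 3.75: Pab(L + a)/(6LEI) = 243/EI
  span BC: UDL 35: wL³/(24EI) = 93.33/EI
  span BC: point load 143.25 at a = 3.6: Pab(L + b)/(6LEI) = 37.82/EI
  relative rotation θ_0 = (243 + 131.2)/EI = 374.2/EI
A unit hogging moment at B produces rotation L₁/(3EI) + L₂/(3EI) = 3/EI.
Compatibility: M_B·(L₁+L₂)/(3EI) = θ_0, giving M_B = 124.7 kip·ft (hogging).
Span AB, ΣM about A with M_B applied at B: R_B^{AB}·5 = 666.6 + 124.7, so R_B^{AB} = 158.3 kip and R_A = 177.8 − 158.3 = 19.49 kip.
Span BC, ΣM about C: R_B^{BC}·4 = 337.3 + 124.7, so R_B^{BC} = 115.5 kip and R_C = 283.2 − 115.5 = 167.7 kip.
R_B = 158.3 + 115.5 = 273.8 kip.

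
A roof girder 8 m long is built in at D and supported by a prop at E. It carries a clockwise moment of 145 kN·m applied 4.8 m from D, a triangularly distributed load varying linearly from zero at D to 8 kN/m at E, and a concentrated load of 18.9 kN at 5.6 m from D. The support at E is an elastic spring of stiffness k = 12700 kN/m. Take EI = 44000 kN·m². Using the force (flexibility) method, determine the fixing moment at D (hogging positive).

M_D = 20.94 kN·m

Take the reaction at E as the redundant and release it; the primary structure is a cantilever fixed at D.
Deflection at E on the released cantilever, summing each load's contribution:
  clockwise couple 145 at a = 4.8: M₀a(2L − a)/(2EI) = 3898/EI
  triangular load, peak 8 at the free end: 11w₀L⁴/(120EI) = 3004/EI
  point load 18.9 at a = 5.6: Pa²(3L − a)/(6EI) = 1818/EI
  δ_0 = 8719/EI
Tip deflection under a unit load at E: L³/(3EI) = 170.7/EI.
With EI = 44000 kN·m²: δ_0 = 0.19816 m and δ_{EE} = 0.003879 m/kN.
Compatibility — the spring shortens by R_E/k under the reaction it provides: δ_0 − R_E·δ_{EE} = R_E/k. With 1/k = 0.000079 m/kN, R_E = δ_0 / (δ_{EE} + 1/k) = 0.19816 / (0.003879 + 0.000079) = 50.07 kN.
Moment equilibrium about D: M_D = Σ(load moments about D) − R_E·L = 421.5 − 50.07×8 = 20.94 kN·m.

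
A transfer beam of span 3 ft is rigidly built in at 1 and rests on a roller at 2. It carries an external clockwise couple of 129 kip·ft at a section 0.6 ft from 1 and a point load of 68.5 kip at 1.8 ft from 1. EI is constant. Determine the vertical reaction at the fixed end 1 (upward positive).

R_1 = 15.69 kip

Take the reaction at 2 as the redundant and release it; the primary structure is a cantilever fixed at 1.
Deflection at 2 on the released cantilever, summing each load's contribution:
  clockwise couple 129 at a = 0.6: M₀a(2L − a)/(2EI) = 209/EI
  point load 68.5 at a = 1.8: Pa²(3L − a)/(6EI) = 266.3/EI
  δ_0 = 475.3/EI
Tip deflection under a unit load at 2: L³/(3EI) = 9/EI.
The prop prevents deflection at 2: R_2 = δ_0/δ_{22} = 475.3/9 = 52.81 kip.
Vertical equilibrium: R_1 = ΣP − R_2 = 68.5 − 52.81 = 15.69 kip.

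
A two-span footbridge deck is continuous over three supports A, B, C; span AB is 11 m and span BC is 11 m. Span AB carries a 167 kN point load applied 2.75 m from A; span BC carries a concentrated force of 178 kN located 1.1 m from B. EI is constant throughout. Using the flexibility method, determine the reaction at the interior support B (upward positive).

R_B = 236.7 kN

Take M_B as the redundant. Released structure: two simple spans AB and BC with a hinge at B.
Rotations at B on the released spans (each span's end-slope, ×1/EI):
  span AB: point load 167 at a = 2.75: Pab(L + a)/(6LEI) = 789.3/EI
  span BC: point load 178 at a = 1.1: Pab(L + b)/(6LEI) = 613.8/EI
  relative rotation θ_0 = (789.3 + 613.8)/EI = 1403/EI
A unit hogging moment at B produces rotation L₁/(3EI) + L₂/(3EI) = 7.333/EI.
Slope continuity at B: θ_0 = M_B·7.333/EI, so M_B = 1403/7.333 = 191.3 kN·m (hogging).
Span AB, ΣM about A with M_B applied at B: R_B^{AB}·11 = 459.2 + 191.3, so R_B^{AB} = 59.14 kN and R_A = 167 − 59.14 = 107.9 kN.
Span BC, ΣM about C: R_B^{BC}·11 = 1762 + 191.3, so R_B^{BC} = 177.6 kN and R_C = 178 − 177.6 = 0.4053 kN.
R_B = 59.14 + 177.6 = 236.7 kN.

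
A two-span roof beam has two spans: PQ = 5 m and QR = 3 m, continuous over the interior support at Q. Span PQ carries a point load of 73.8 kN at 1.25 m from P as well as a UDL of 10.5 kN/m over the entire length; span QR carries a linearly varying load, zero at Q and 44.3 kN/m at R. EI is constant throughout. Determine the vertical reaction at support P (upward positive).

R_P = 70.35 kN

Release continuity at Q by inserting a hinge; the redundant is the internal moment M_Q. The primary structure is two simply-supported spans PQ and QR.
End slopes at the hinge Q, treating each span as simply supported:
  span PQ: point load 73.8 at a = 1.25: Pab(L + a)/(6LEI) = 72.07/EI
  span PQ: UDL 10.5: wL³/(24EI) = 54.69/EI
  span QR: triangular load, peak 44.3: 7w₀L³/(360EI) = 23.26/EI
  relative rotation θ_0 = (126.8 + 23.26)/EI = 150/EI
A unit hogging moment at Q produces rotation L₁/(3EI) + L₂/(3EI) = 2.667/EI.
Compatibility: M_Q·(L₁+L₂)/(3EI) = θ_0, giving M_Q = 56.26 kN·m (hogging).
Span PQ, ΣM about P with M_Q applied at Q: R_Q^{PQ}·5 = 223.5 + 56.26, so R_Q^{PQ} = 55.95 kN and R_P = 126.3 − 55.95 = 70.35 kN.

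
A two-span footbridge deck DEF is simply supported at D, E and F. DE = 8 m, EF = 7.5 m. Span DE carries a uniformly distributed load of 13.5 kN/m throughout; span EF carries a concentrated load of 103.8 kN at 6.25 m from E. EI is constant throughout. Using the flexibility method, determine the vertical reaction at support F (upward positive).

Release continuity at E by inserting a hinge; the redundant is the internal moment M_E. The primary structure is two simply-supported spans DE and EF.
Discontinuity in slope at E on the released structure — sum the simple-span end rotations:
  span DE: UDL 13.5: wL³/(24EI) = 288/EI
  span EF: point load 103.8 at a = 6.25: Pab(L + b)/(6LEI) = 157.7/EI
  relative rotation θ_0 = (288 + 157.7)/EI = 445.7/EI
A unit hogging moment at E produces rotation L₁/(3EI) + L₂/(3EI) = 5.167/EI.
Slope continuity at E: θ_0 = M_E·5.167/EI, so M_E = 445.7/5.167 = 86.26 kN·m (hogging).
Span EF, ΣM about F: R_E^{EF}·7.5 = 129.8 + 86.26, so R_E^{EF} = 28.8 kN and R_F = 103.8 − 28.8 = 75 kN.

R_F = 75 kN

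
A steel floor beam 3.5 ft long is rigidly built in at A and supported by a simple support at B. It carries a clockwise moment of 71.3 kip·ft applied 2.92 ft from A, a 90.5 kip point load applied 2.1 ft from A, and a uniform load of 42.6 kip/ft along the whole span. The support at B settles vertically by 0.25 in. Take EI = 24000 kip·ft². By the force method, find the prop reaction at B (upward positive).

R_B = 89.74 kip

Remove the prop at B; the released (primary) structure is a cantilever built in at A.
Primary-structure tip deflection at B by superposition:
  clockwise couple 71.3 at a = 2.92: M₀a(2L − a)/(2EI) = 424.7/EI
  point load 90.5 at a = 2.1: Pa²(3L − a)/(6EI) = 558.7/EI
  UDL 42.6: wL⁴/(8EI) = 799.1/EI
  δ_0 = 1783/EI
Tip deflection under a unit load at B: L³/(3EI) = 14.29/EI.
With EI = 24000 kip·ft²: δ_0 = 0.074273 ft and δ_{BB} = 0.000595 ft/kip.
Compatibility — the beam at B must follow the support down by 0.02083 ft: δ_0 − R_B·δ_{BB} = 0.02083, so R_B = (0.074273 − 0.02083)/0.000595 = 89.74 kip.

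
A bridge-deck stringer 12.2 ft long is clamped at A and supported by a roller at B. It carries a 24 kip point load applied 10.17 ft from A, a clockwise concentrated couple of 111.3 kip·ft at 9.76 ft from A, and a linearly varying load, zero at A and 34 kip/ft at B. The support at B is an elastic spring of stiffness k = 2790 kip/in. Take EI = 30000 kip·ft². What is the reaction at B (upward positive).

R_B = 145.1 kip

Remove the prop at B; the released (primary) structure is a cantilever built in at A.
Downward deflection at the released point B due to the loads:
  point load 24 at a = 10.17: Pa²(3L − a)/(6EI) = 10935/EI
  clockwise couple 111.3 at a = 9.76: M₀a(2L − a)/(2EI) = 7952/EI
  triangular load, peak 34 at the free end: 11w₀L⁴/(120EI) = 69045/EI
  δ_0 = 87931/EI
Flexibility coefficient — unit upward force at B: δ_{BB} = L³/(3EI) = 605.3/EI.
With EI = 30000 kip·ft²: δ_0 = 2.931 ft and δ_{BB} = 0.020176 ft/kip.
Compatibility — the spring shortens by R_B/k under the reaction it provides: δ_0 − R_B·δ_{BB} = R_B/k. With 1/k = 1/(2790×12) ft/kip = 0.00003 ft/kip, R_B = δ_0 / (δ_{BB} + 1/k) = 2.931 / (0.020176 + 0.00003) = 145.1 kip.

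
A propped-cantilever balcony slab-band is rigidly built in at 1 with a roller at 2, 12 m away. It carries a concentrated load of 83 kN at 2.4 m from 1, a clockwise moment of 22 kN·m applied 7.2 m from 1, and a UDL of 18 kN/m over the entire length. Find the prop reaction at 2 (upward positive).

R_2 = 87.96 kN

Choose R_2 as the redundant. The primary structure is the cantilever fixed at 1.
Downward deflection at the released point 2 due to the loads:
  point load 83 at a = 2.4: Pa²(3L − a)/(6EI) = 2677/EI
  clockwise couple 22 at a = 7.2: M₀a(2L − a)/(2EI) = 1331/EI
  UDL 18: wL⁴/(8EI) = 46656/EI
  δ_0 = 50664/EI
Tip deflection under a unit load at 2: L³/(3EI) = 576/EI.
The prop prevents deflection at 2: R_2 = δ_0/δ_{22} = 50664/576 = 87.96 kN.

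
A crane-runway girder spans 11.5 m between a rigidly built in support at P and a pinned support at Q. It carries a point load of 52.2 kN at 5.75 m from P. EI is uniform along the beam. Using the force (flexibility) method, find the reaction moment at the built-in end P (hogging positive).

Remove the prop at Q; the released (primary) structure is a cantilever built in at P.
Free-end deflection of the primary structure under the applied loading (downward +):
  point load 52.2 at a = 5.75: Pa²(3L − a)/(6EI) = 8270/EI
Tip deflection under a unit load at Q: L³/(3EI) = 507/EI.
Compatibility at Q: δ_0 − R_Q·δ_{QQ} = 0, so R_Q = 8270/507 = 16.31 kN.
Moment equilibrium about P: M_P = Σ(load moments about P) − R_Q·L = 300.1 − 16.31×11.5 = 112.6 kN·m.

M_P = 112.6 kN·m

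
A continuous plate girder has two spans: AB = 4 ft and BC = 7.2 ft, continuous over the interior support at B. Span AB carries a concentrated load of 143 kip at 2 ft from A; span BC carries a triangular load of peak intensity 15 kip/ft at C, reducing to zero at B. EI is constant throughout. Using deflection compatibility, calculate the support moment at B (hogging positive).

M_B = 67.46 kip·ft

Insert a hinge at B; M_B is the redundant, and each span becomes simply supported.
Discontinuity in slope at B on the released structure — sum the simple-span end rotations:
  span AB: point load 143 at a = 2: Pab(L + a)/(6LEI) = 143/EI
  span BC: triangular load, peak 15: 7w₀L³/(360EI) = 108.9/EI
  relative rotation θ_0 = (143 + 108.9)/EI = 251.9/EI
A unit hogging moment at B produces rotation L₁/(3EI) + L₂/(3EI) = 3.733/EI.
Compatibility: M_B·(L₁+L₂)/(3EI) = θ_0, giving M_B = 67.46 kip·ft (hogging).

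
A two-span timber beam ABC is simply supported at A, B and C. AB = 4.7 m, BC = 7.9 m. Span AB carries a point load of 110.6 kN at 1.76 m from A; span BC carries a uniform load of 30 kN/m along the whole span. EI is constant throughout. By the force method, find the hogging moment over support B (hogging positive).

Take M_B as the redundant. Released structure: two simple spans AB and BC with a hinge at B.
End slopes at the hinge B, treating each span as simply supported:
  span AB: point load 110.6 at a = 1.76: Pab(L + a)/(6LEI) = 131.1/EI
  span BC: UDL 30: wL³/(24EI) = 616.3/EI
  relative rotation θ_0 = (131.1 + 616.3)/EI = 747.4/EI
A unit hogging moment at B produces rotation L₁/(3EI) + L₂/(3EI) = 4.2/EI.
Compatibility: M_B·(L₁+L₂)/(3EI) = θ_0, giving M_B = 178 kN·m (hogging).

M_B = 178 kN·m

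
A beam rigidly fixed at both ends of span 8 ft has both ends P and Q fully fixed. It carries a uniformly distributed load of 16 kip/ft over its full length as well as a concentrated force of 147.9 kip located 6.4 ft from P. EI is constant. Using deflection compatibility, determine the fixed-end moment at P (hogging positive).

Take the two fixed-end moments M_P, M_Q as redundants; the released structure is the simple span PQ.
Simple-span end rotations at P and Q under the given loads:
  at P: UDL 16: wL³/(24EI) = 341.3/EI
  at Q: UDL 16: wL³/(24EI) = 341.3/EI
  at P: point load 147.9 at a = 6.4: Pab(L + b)/(6LEI) = 302.9/EI
  at Q: point load 147.9 at a = 6.4: Pab(L + a)/(6LEI) = 454.3/EI
  θ_P0 = 644.2/EI,  θ_Q0 = 795.7/EI
Flexibility coefficients: a unit moment at one end gives L/(3EI) there and L/(6EI) at the far end, so f₁₁ = f₂₂ = 2.667/EI and f₁₂ = f₂₁ = 1.333/EI.
Compatibility — zero rotation at each built-in end:
  2.667 M_P + 1.333 M_Q = 644.2
  1.333 M_P + 2.667 M_Q = 795.7
Solving the pair gives M_P = 123.2 kip·ft and M_Q = 236.8 kip·ft (hogging).

M_P = 123.2 kip·ft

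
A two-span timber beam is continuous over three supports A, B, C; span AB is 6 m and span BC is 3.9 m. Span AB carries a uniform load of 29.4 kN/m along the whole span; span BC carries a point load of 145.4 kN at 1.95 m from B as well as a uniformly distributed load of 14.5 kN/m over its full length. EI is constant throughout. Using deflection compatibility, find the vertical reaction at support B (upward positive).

Release continuity at B by inserting a hinge; the redundant is the internal moment M_B. The primary structure is two simply-supported spans AB and BC.
Discontinuity in slope at B on the released structure — sum the simple-span end rotations:
  span AB: UDL 29.4: wL³/(24EI) = 264.6/EI
  span BC: point load 145.4 at a = 1.95: Pab(L + b)/(6LEI) = 138.2/EI
  span BC: UDL 14.5: wL³/(24EI) = 35.84/EI
  relative rotation θ_0 = (264.6 + 174.1)/EI = 438.7/EI
A unit hogging moment at B produces rotation L₁/(3EI) + L₂/(3EI) = 3.3/EI.
Compatibility: M_B·(L₁+L₂)/(3EI) = θ_0, giving M_B = 132.9 kN·m (hogging).
Span AB, ΣM about A with M_B applied at B: R_B^{AB}·6 = 529.2 + 132.9, so R_B^{AB} = 110.4 kN and R_A = 176.4 − 110.4 = 66.05 kN.
Span BC, ΣM about C: R_B^{BC}·3.9 = 393.8 + 132.9, so R_B^{BC} = 135.1 kN and R_C = 201.9 − 135.1 = 66.89 kN.
R_B = 110.4 + 135.1 = 245.4 kN.

R_B = 245.4 kN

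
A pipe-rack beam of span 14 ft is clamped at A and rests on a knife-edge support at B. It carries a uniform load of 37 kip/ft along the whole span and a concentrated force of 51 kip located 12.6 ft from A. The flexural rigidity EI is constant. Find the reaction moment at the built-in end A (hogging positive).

Release the roller at B. Primary structure: cantilever fixed at A.
Downward deflection at the released point B due to the loads:
  UDL 37: wL⁴/(8EI) = 177674/EI
  point load 51 at a = 12.6: Pa²(3L − a)/(6EI) = 39674/EI
  δ_0 = 217348/EI
Tip deflection under a unit load at B: L³/(3EI) = 914.7/EI.
The prop prevents deflection at B: R_B = δ_0/δ_{BB} = 217348/914.7 = 237.6 kip.
Moment equilibrium about A: M_A = Σ(load moments about A) − R_B·L = 4269 − 237.6×14 = 941.8 kip·ft.

M_A = 941.8 kip·ft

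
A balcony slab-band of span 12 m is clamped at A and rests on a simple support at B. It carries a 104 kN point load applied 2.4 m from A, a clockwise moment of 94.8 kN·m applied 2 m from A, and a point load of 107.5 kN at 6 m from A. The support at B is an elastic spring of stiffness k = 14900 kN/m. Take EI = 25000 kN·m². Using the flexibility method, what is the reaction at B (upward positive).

Take the reaction at B as the redundant and release it; the primary structure is a cantilever fixed at A.
Free-end deflection of the primary structure under the applied loading (downward +):
  point load 104 at a = 2.4: Pa²(3L − a)/(6EI) = 3355/EI
  clockwise couple 94.8 at a = 2: M₀a(2L − a)/(2EI) = 2086/EI
  point load 107.5 at a = 6: Pa²(3L − a)/(6EI) = 19350/EI
  δ_0 = 24790/EI
Flexibility coefficient — unit upward force at B: δ_{BB} = L³/(3EI) = 576/EI.
With EI = 25000 kN·m²: δ_0 = 0.99161 m and δ_{BB} = 0.02304 m/kN.
Compatibility — the spring shortens by R_B/k under the reaction it provides: δ_0 − R_B·δ_{BB} = R_B/k. With 1/k = 0.000067 m/kN, R_B = δ_0 / (δ_{BB} + 1/k) = 0.99161 / (0.02304 + 0.000067) = 42.91 kN.

R_B = 42.91 kN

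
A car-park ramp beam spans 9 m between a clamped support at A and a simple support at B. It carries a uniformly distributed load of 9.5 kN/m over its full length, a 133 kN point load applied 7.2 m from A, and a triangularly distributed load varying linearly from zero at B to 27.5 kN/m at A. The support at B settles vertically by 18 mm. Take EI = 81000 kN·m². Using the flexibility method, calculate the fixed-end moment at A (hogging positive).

M_A = 413.6 kN·m

Remove the prop at B; the released (primary) structure is a cantilever built in at A.
Downward deflection at the released point B due to the loads:
  UDL 9.5: wL⁴/(8EI) = 7791/EI
  point load 133 at a = 7.2: Pa²(3L − a)/(6EI) = 22753/EI
  triangular load, peak 27.5 at the fixed end: w₀L⁴/(30EI) = 6014/EI
  δ_0 = 36558/EI
Flexibility coefficient — unit upward force at B: δ_{BB} = L³/(3EI) = 243/EI.
With EI = 81000 kN·m²: δ_0 = 0.45133 m and δ_{BB} = 0.003 m/kN.
Compatibility — the beam at B must follow the support down by 0.018 m: δ_0 − R_B·δ_{BB} = 0.018, so R_B = (0.45133 − 0.018)/0.003 = 144.4 kN.
Moment equilibrium about A: M_A = Σ(load moments about A) − R_B·L = 1714 − 144.4×9 = 413.6 kN·m.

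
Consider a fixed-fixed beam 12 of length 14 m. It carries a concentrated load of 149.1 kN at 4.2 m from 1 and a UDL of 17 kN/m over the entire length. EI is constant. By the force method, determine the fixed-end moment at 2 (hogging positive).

Take the two fixed-end moments M_1, M_2 as redundants; the released structure is the simple span 12.
Simple-span end rotations at 1 and 2 under the given loads:
  at 1: point load 149.1 at a = 4.2: Pab(L + b)/(6LEI) = 1739/EI
  at 2: point load 149.1 at a = 4.2: Pab(L + a)/(6LEI) = 1330/EI
  at 1: UDL 17: wL³/(24EI) = 1944/EI
  at 2: UDL 17: wL³/(24EI) = 1944/EI
  θ_10 = 3682/EI,  θ_20 = 3273/EI
Flexibility coefficients: a unit moment at one end gives L/(3EI) there and L/(6EI) at the far end, so f₁₁ = f₂₂ = 4.667/EI and f₁₂ = f₂₁ = 2.333/EI.
Compatibility — zero rotation at each built-in end:
  4.667 M_1 + 2.333 M_2 = 3682
  2.333 M_1 + 4.667 M_2 = 3273
Solving the pair gives M_1 = 584.5 kN·m and M_2 = 409.2 kN·m (hogging).

M_2 = 409.2 kN·m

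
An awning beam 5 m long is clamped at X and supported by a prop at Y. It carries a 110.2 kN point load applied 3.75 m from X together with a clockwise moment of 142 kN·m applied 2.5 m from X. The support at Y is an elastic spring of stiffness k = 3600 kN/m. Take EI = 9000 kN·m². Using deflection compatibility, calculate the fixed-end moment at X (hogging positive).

Release the roller at Y. Primary structure: cantilever fixed at X.
Primary-structure tip deflection at Y by superposition:
  point load 110.2 at a = 3.75: Pa²(3L − a)/(6EI) = 2906/EI
  clockwise couple 142 at a = 2.5: M₀a(2L − a)/(2EI) = 1331/EI
  δ_0 = 4237/EI
Flexibility coefficient — unit upward force at Y: δ_{YY} = L³/(3EI) = 41.67/EI.
With EI = 9000 kN·m²: δ_0 = 0.47077 m and δ_{YY} = 0.00463 m/kN.
Compatibility — the spring shortens by R_Y/k under the reaction it provides: δ_0 − R_Y·δ_{YY} = R_Y/k. With 1/k = 0.000278 m/kN, R_Y = δ_0 / (δ_{YY} + 1/k) = 0.47077 / (0.00463 + 0.000278) = 95.93 kN.
Moment equilibrium about X: M_X = Σ(load moments about X) − R_Y·L = 555.2 − 95.93×5 = 75.6 kN·m.

M_X = 75.6 kN·m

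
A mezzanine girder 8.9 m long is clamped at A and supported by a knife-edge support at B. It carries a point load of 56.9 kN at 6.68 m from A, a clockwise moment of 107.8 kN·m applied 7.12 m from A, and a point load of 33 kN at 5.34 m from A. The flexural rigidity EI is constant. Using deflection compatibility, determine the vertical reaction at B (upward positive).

Take the reaction at B as the redundant and release it; the primary structure is a cantilever fixed at A.
Downward deflection at the released point B due to the loads:
  point load 56.9 at a = 6.68: Pa²(3L − a)/(6EI) = 8472/EI
  clockwise couple 107.8 at a = 7.12: M₀a(2L − a)/(2EI) = 4099/EI
  point load 33 at a = 5.34: Pa²(3L − a)/(6EI) = 3350/EI
  δ_0 = 15921/EI
Tip deflection under a unit load at B: L³/(3EI) = 235/EI.
Compatibility at B: δ_0 − R_B·δ_{BB} = 0, so R_B = 15921/235 = 67.75 kN.

R_B = 67.75 kN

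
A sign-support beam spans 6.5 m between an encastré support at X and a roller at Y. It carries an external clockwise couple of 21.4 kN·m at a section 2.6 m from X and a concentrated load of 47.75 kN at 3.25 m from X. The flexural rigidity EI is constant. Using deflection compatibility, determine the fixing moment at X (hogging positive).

M_X = 59.05 kN·m

Release the roller at Y. Primary structure: cantilever fixed at X.
Free-end deflection of the primary structure under the applied loading (downward +):
  clockwise couple 21.4 at a = 2.6: M₀a(2L − a)/(2EI) = 289.3/EI
  point load 47.75 at a = 3.25: Pa²(3L − a)/(6EI) = 1366/EI
  δ_0 = 1655/EI
Tip deflection under a unit load at Y: L³/(3EI) = 91.54/EI.
Compatibility at Y: δ_0 − R_Y·δ_{YY} = 0, so R_Y = 1655/91.54 = 18.08 kN.
Moment equilibrium about X: M_X = Σ(load moments about X) − R_Y·L = 176.6 − 18.08×6.5 = 59.05 kN·m.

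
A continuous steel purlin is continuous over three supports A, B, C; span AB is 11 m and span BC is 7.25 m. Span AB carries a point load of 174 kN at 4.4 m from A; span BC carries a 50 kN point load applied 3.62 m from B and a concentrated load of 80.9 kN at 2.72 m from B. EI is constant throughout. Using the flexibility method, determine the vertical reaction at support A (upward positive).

Release continuity at B by inserting a hinge; the redundant is the internal moment M_B. The primary structure is two simply-supported spans AB and BC.
Rotations at B on the released spans (each span's end-slope, ×1/EI):
  span AB: point load 174 at a = 4.4: Pab(L + a)/(6LEI) = 1179/EI
  span BC: point load 50 at a = 3.62: Pab(L + b)/(6LEI) = 164.3/EI
  span BC: point load 80.9 at a = 2.72: Pab(L + b)/(6LEI) = 269.9/EI
  relative rotation θ_0 = (1179 + 434.3)/EI = 1613/EI
A unit hogging moment at B produces rotation L₁/(3EI) + L₂/(3EI) = 6.083/EI.
Compatibility: M_B·(L₁+L₂)/(3EI) = θ_0, giving M_B = 265.2 kN·m (hogging).
Span AB, ΣM about A with M_B applied at B: R_B^{AB}·11 = 765.6 + 265.2, so R_B^{AB} = 93.71 kN and R_A = 174 − 93.71 = 80.29 kN.

R_A = 80.29 kN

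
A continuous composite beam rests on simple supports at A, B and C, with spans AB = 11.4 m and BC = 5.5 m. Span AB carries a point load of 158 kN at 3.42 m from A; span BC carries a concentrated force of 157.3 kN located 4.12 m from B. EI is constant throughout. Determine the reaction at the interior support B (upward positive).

Release continuity at B by inserting a hinge; the redundant is the internal moment M_B. The primary structure is two simply-supported spans AB and BC.
Discontinuity in slope at B on the released structure — sum the simple-span end rotations:
  span AB: point load 158 at a = 3.42: Pab(L + a)/(6LEI) = 934.3/EI
  span BC: point load 157.3 at a = 4.12: Pab(L + b)/(6LEI) = 186.5/EI
  relative rotation θ_0 = (934.3 + 186.5)/EI = 1121/EI
A unit hogging moment at B produces rotation L₁/(3EI) + L₂/(3EI) = 5.633/EI.
Compatibility: M_B·(L₁+L₂)/(3EI) = θ_0, giving M_B = 198.9 kN·m (hogging).
Span AB, ΣM about A with M_B applied at B: R_B^{AB}·11.4 = 540.4 + 198.9, so R_B^{AB} = 64.85 kN and R_A = 158 − 64.85 = 93.15 kN.
Span BC, ΣM about C: R_B^{BC}·5.5 = 217.1 + 198.9, so R_B^{BC} = 75.64 kN and R_C = 157.3 − 75.64 = 81.66 kN.
R_B = 64.85 + 75.64 = 140.5 kN.

R_B = 140.5 kN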